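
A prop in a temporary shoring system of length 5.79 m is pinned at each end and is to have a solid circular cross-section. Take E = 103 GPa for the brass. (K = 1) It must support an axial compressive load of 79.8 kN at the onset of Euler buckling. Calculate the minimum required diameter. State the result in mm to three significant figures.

d ≈ 85.6 mm

L_e = K·L = 1 × 5.79 = 5.790 m
Required I = P_cr·L_e²/(π²E) = 7.980×10^4 × 5.790² / (π² × 1.03×10^11) = 2.632×10^-6 m⁴
I_req = 2.632×10^6 mm⁴
Solid circle: I = πd⁴/64  ⇒  d = (64I/π)^(1/4) = (64×2.632×10^6/π)^(1/4) = 85.6 mm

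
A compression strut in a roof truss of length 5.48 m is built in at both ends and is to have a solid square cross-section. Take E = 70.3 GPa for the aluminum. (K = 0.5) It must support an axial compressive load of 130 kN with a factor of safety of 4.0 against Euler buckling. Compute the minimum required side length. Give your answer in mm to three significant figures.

Required P_cr = n·P = 4.0 × 130 = 520.0 kN
L_e = K·L = 0.5 × 5.48 = 2.740 m
Required I = P_cr·L_e²/(π²E) = 5.200×10^5 × 2.740² / (π² × 7.03×10^10) = 5.627×10^-6 m⁴
I_req = 5.627×10^6 mm⁴
Solid square: I = a⁴/12  ⇒  a = (12I)^(1/4) = (12×5.627×10^6)^(1/4) = 90.6 mm

a ≈ 90.6 mm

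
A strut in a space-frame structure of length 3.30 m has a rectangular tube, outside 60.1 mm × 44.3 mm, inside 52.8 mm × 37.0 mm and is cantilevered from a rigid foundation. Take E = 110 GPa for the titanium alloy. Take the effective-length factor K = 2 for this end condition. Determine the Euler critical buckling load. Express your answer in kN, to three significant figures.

P_cr ≈ 5.30 kN

Weak-axis I_min = (h_o·b_o³ − h_i·b_i³)/12 with b_o = 44.3, b_i = 37.00 mm (shorter outer/inner sides).
I_min = (60.1×44.3³ − 52.80×37.00³)/12 = 2.125×10^5 mm⁴
I = 2.125×10^5 mm⁴ = 2.125×10^-7 m⁴
Effective length L_e = K·L = 2 × 3.30 = 6.600 m
P_cr = π²EI / L_e² = π² × 110×10⁹ × 2.125×10^-7 / 6.600² = 5.297×10^3 N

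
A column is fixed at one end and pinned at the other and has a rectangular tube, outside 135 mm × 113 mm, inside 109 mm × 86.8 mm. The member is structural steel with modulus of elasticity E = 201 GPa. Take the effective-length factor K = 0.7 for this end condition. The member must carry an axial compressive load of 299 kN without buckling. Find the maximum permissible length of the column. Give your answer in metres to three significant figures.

L_max ≈ 11.8 m

Weak-axis I_min = (h_o·b_o³ − h_i·b_i³)/12 with b_o = 113, b_i = 86.80 mm (shorter outer/inner sides).
I_min = (135×113³ − 109.0×86.80³)/12 = 1.029×10^7 mm⁴
I = 1.029×10^-5 m⁴
At the buckling limit P_cr = P = 2.990×10^5 N
From P_cr = π²EI/(K·L)²:  L = (1/K)·√(π²EI/P_cr) = (1/0.7)·√(π²×2.01×10^11×1.029×10^-5/2.990×10^5)
L = 11.8 m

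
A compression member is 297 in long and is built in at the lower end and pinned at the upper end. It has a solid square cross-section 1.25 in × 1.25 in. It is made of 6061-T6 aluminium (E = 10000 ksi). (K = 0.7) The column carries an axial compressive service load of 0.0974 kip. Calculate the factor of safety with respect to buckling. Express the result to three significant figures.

n ≈ 4.77

I = a⁴/12 = 1.25⁴/12 = 0.2035 in⁴
Effective length L_e = K·L = 0.7 × 297 = 207.9 in
P_cr = π²EI / L_e² = π² × 10000×10³ × 0.2035 / 207.9² = 464.6 lb
Factor of safety n = P_cr / P = 0.46457 / 0.0974 = 4.77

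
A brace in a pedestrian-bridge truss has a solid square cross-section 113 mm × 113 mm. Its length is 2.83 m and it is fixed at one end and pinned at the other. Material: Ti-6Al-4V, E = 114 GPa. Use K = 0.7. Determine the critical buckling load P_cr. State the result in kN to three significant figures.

P_cr ≈ 3900 kN

I = a⁴/12 = 113⁴/12 = 1.359×10^7 mm⁴
I = 1.359×10^7 mm⁴ = 1.359×10^-5 m⁴
Effective length L_e = K·L = 0.7 × 2.83 = 1.981 m
P_cr = π²EI / L_e² = π² × 114×10⁹ × 1.359×10^-5 / 1.981² = 3.896×10^6 N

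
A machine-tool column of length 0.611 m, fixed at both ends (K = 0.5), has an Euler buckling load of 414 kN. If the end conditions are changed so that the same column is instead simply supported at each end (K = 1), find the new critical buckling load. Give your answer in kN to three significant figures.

P_cr ∝ 1/K², so P_cr,new = P_cr,old × (K_old/K_new)² = 414 × (0.5/1)²
= 414 × 0.2500 = 104 kN

P_cr ≈ 104 kN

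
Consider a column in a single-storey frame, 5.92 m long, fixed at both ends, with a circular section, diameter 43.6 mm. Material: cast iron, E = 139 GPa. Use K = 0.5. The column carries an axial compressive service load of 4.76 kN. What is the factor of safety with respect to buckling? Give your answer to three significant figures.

I = πd⁴/64 = π×43.6⁴/64 = 1.774×10^5 mm⁴
I = 1.774×10^5 mm⁴ = 1.774×10^-7 m⁴
Effective length L_e = K·L = 0.5 × 5.92 = 2.960 m
P_cr = π²EI / L_e² = π² × 139×10⁹ × 1.774×10^-7 / 2.960² = 2.777×10^4 N
Factor of safety n = P_cr / P = 27.775 / 4.76 = 5.83

n ≈ 5.83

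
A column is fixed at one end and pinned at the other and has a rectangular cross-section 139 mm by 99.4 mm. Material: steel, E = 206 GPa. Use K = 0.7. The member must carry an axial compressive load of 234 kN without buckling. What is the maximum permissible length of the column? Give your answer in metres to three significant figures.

L_max ≈ 14.2 m

Buckling occurs about the weak axis: I_min = h·b³/12 with b = 99.4 mm (the shorter side).
I_min = 139×99.4³/12 = 1.138×10^7 mm⁴
I = 1.138×10^-5 m⁴
At the buckling limit P_cr = P = 2.340×10^5 N
From P_cr = π²EI/(K·L)²:  L = (1/K)·√(π²EI/P_cr) = (1/0.7)·√(π²×2.06×10^11×1.138×10^-5/2.340×10^5)
L = 14.2 m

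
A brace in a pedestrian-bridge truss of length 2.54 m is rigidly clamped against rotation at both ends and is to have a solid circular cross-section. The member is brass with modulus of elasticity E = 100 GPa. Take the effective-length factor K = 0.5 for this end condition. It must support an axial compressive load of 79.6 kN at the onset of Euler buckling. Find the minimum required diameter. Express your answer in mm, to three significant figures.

d ≈ 40.3 mm

L_e = K·L = 0.5 × 2.54 = 1.270 m
Required I = P_cr·L_e²/(π²E) = 7.960×10^4 × 1.270² / (π² × 1.00×10^11) = 1.301×10^-7 m⁴
I_req = 1.301×10^5 mm⁴
Solid circle: I = πd⁴/64  ⇒  d = (64I/π)^(1/4) = (64×1.301×10^5/π)^(1/4) = 40.3 mm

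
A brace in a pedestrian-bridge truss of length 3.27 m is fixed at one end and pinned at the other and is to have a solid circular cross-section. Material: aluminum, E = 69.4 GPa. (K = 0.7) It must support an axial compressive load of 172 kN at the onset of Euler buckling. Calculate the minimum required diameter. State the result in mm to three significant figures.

d ≈ 72.0 mm

L_e = K·L = 0.7 × 3.27 = 2.289 m
Required I = P_cr·L_e²/(π²E) = 1.720×10^5 × 2.289² / (π² × 6.94×10^10) = 1.316×10^-6 m⁴
I_req = 1.316×10^6 mm⁴
Solid circle: I = πd⁴/64  ⇒  d = (64I/π)^(1/4) = (64×1.316×10^6/π)^(1/4) = 72.0 mm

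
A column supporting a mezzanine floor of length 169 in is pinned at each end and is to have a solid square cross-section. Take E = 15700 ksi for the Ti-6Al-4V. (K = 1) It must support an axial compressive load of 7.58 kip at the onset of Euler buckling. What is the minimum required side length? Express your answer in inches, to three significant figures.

a ≈ 2.02 in

L_e = K·L = 1 × 169 = 169.0 in
Required I = P_cr·L_e²/(π²E) = 7.580×10^3 × 169.0² / (π² × 1.57×10^7) = 1.397 in⁴
Solid square: I = a⁴/12  ⇒  a = (12I)^(1/4) = (12×1.397)^(1/4) = 2.02 in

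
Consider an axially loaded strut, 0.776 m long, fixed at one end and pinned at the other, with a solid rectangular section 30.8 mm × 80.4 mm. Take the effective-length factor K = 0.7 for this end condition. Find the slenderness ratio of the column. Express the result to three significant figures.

For a rectangle r_min = b/√12 = 30.8/√12 = 8.891 mm
L_e = K·L = 0.7 × 0.776 m = 0.5432 m = 543.20 mm
λ = L_e / r_min = 543.20 / 8.891 = 61.1

λ ≈ 61.1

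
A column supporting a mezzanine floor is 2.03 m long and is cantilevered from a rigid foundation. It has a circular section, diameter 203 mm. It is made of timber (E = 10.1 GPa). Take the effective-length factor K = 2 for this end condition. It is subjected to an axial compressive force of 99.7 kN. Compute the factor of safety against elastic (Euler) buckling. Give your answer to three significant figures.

n ≈ 5.06

I = πd⁴/64 = π×203⁴/64 = 8.336×10^7 mm⁴
I = 8.336×10^7 mm⁴ = 8.336×10^-5 m⁴
Effective length L_e = K·L = 2 × 2.03 = 4.060 m
P_cr = π²EI / L_e² = π² × 10.1×10⁹ × 8.336×10^-5 / 4.060² = 5.041×10^5 N
Factor of safety n = P_cr / P = 504.11 / 99.7 = 5.06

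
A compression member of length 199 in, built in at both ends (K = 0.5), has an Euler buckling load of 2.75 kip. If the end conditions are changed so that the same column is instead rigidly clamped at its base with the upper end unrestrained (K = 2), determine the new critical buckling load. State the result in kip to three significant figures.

P_cr ≈ 0.172 kip

P_cr ∝ 1/K², so P_cr,new = P_cr,old × (K_old/K_new)² = 2.75 × (0.5/2)²
= 2.75 × 0.06250 = 0.172 kip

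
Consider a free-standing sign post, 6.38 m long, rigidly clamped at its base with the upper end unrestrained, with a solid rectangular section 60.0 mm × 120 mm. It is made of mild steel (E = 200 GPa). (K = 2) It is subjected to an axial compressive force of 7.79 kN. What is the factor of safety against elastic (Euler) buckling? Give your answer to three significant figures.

n ≈ 3.36

Buckling occurs about the weak axis: I_min = h·b³/12 with b = 60.0 mm (the shorter side).
I_min = 120×60.0³/12 = 2.160×10^6 mm⁴
I = 2.160×10^6 mm⁴ = 2.160×10^-6 m⁴
Effective length L_e = K·L = 2 × 6.38 = 12.76 m
P_cr = π²EI / L_e² = π² × 200×10⁹ × 2.160×10^-6 / 12.76² = 2.619×10^4 N
Factor of safety n = P_cr / P = 26.187 / 7.79 = 3.36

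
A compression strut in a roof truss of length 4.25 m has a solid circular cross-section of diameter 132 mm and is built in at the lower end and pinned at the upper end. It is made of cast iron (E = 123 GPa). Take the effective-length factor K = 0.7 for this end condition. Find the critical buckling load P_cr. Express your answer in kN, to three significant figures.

I = πd⁴/64 = π×132⁴/64 = 1.490×10^7 mm⁴
I = 1.490×10^7 mm⁴ = 1.490×10^-5 m⁴
Effective length L_e = K·L = 0.7 × 4.25 = 2.975 m
P_cr = π²EI / L_e² = π² × 123×10⁹ × 1.490×10^-5 / 2.975² = 2.044×10^6 N

P_cr ≈ 2040 kN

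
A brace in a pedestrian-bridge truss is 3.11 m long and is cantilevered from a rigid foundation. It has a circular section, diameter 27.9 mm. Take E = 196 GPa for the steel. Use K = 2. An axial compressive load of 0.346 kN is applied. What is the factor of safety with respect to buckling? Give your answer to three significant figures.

I = πd⁴/64 = π×27.9⁴/64 = 2.974×10^4 mm⁴
I = 2.974×10^4 mm⁴ = 2.974×10^-8 m⁴
Effective length L_e = K·L = 2 × 3.11 = 6.220 m
P_cr = π²EI / L_e² = π² × 196×10⁹ × 2.974×10^-8 / 6.220² = 1.487×10^3 N
Factor of safety n = P_cr / P = 1.4872 / 0.346 = 4.30

n ≈ 4.30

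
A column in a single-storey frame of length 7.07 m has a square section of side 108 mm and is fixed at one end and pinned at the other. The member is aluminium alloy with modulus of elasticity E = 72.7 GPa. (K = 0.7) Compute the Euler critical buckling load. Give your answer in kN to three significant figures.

P_cr ≈ 332 kN

I = a⁴/12 = 108⁴/12 = 1.134×10^7 mm⁴
I = 1.134×10^7 mm⁴ = 1.134×10^-5 m⁴
Effective length L_e = K·L = 0.7 × 7.07 = 4.949 m
P_cr = π²EI / L_e² = π² × 72.7×10⁹ × 1.134×10^-5 / 4.949² = 3.321×10^5 N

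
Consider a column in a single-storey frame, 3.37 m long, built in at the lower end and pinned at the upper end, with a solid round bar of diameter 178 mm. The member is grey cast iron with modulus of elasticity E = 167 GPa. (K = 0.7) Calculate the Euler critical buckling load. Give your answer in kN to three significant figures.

I = πd⁴/64 = π×178⁴/64 = 4.928×10^7 mm⁴
I = 4.928×10^7 mm⁴ = 4.928×10^-5 m⁴
Effective length L_e = K·L = 0.7 × 3.37 = 2.359 m
P_cr = π²EI / L_e² = π² × 167×10⁹ × 4.928×10^-5 / 2.359² = 1.460×10^7 N

P_cr ≈ 14600 kN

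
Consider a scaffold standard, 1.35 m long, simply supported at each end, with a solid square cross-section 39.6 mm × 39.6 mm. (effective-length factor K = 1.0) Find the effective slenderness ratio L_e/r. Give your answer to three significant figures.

I = a⁴/12 = 39.6⁴/12 = 2.049×10^5 mm⁴
A = 1.568×10^3 mm²;  r_min = √(I/A) = √(2.049×10^5/1.568×10^3) = 11.43 mm
L_e = K·L = 1 × 1.35 m = 1.350 m = 1350.0 mm
λ = L_e / r_min = 1350.0 / 11.43 = 118

λ ≈ 118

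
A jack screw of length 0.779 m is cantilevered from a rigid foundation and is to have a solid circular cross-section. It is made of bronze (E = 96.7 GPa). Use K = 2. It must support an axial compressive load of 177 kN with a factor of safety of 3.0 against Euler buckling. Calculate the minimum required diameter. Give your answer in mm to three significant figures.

Required P_cr = n·P = 3.0 × 177 = 531.0 kN
L_e = K·L = 2 × 0.779 = 1.558 m
Required I = P_cr·L_e²/(π²E) = 5.310×10^5 × 1.558² / (π² × 9.67×10^10) = 1.351×10^-6 m⁴
I_req = 1.351×10^6 mm⁴
Solid circle: I = πd⁴/64  ⇒  d = (64I/π)^(1/4) = (64×1.351×10^6/π)^(1/4) = 72.4 mm

d ≈ 72.4 mm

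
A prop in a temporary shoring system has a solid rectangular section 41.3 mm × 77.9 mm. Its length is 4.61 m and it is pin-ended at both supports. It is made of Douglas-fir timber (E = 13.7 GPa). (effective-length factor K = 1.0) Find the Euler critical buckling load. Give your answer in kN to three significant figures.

Buckling occurs about the weak axis: I_min = h·b³/12 with b = 41.3 mm (the shorter side).
I_min = 77.9×41.3³/12 = 4.573×10^5 mm⁴
I = 4.573×10^5 mm⁴ = 4.573×10^-7 m⁴
Effective length L_e = K·L = 1 × 4.61 = 4.610 m
P_cr = π²EI / L_e² = π² × 13.7×10⁹ × 4.573×10^-7 / 4.610² = 2.910×10^3 N

P_cr ≈ 2.91 kN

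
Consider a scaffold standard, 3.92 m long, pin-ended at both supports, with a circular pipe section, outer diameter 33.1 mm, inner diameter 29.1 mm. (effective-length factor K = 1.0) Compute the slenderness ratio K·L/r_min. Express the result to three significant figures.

λ ≈ 356

d_o = 33.1 mm, d_i = 29.1 mm
I = π(d_o⁴ − d_i⁴)/64 = π(33.1⁴ − 29.10⁴)/64 = 2.372×10^4 mm⁴
A = 195.4 mm²;  r_min = √(I/A) = √(2.372×10^4/195.4) = 11.02 mm
L_e = K·L = 1 × 3.92 m = 3.920 m = 3920.0 mm
λ = L_e / r_min = 3920.0 / 11.02 = 356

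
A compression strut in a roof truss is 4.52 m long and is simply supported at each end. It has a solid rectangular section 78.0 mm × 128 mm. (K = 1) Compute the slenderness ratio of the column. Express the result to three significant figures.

For a rectangle r_min = b/√12 = 78.0/√12 = 22.52 mm
L_e = K·L = 1 × 4.52 m = 4.520 m = 4520.0 mm
λ = L_e / r_min = 4520.0 / 22.52 = 201

λ ≈ 201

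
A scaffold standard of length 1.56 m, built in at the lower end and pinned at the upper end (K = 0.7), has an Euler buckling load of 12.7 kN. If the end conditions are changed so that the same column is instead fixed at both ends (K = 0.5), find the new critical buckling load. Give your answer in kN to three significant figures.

P_cr ≈ 24.9 kN

P_cr ∝ 1/K², so P_cr,new = P_cr,old × (K_old/K_new)² = 12.7 × (0.7/0.5)²
= 12.7 × 1.960 = 24.9 kN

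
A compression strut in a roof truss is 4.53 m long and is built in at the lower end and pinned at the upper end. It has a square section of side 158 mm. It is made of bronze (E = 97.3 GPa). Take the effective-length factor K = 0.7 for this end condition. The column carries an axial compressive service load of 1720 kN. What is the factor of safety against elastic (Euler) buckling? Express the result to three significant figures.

I = a⁴/12 = 158⁴/12 = 5.193×10^7 mm⁴
I = 5.193×10^7 mm⁴ = 5.193×10^-5 m⁴
Effective length L_e = K·L = 0.7 × 4.53 = 3.171 m
P_cr = π²EI / L_e² = π² × 97.3×10⁹ × 5.193×10^-5 / 3.171² = 4.960×10^6 N
Factor of safety n = P_cr / P = 4959.8 / 1720 = 2.88

n ≈ 2.88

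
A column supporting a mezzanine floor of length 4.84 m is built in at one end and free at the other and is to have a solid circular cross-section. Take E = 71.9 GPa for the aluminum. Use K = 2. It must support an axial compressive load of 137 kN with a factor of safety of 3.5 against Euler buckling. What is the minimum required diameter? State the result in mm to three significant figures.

Required P_cr = n·P = 3.5 × 137 = 479.5 kN
L_e = K·L = 2 × 4.84 = 9.680 m
Required I = P_cr·L_e²/(π²E) = 4.795×10^5 × 9.680² / (π² × 7.19×10^10) = 6.332×10^-5 m⁴
I_req = 6.332×10^7 mm⁴
Solid circle: I = πd⁴/64  ⇒  d = (64I/π)^(1/4) = (64×6.332×10^7/π)^(1/4) = 190 mm

d ≈ 190 mm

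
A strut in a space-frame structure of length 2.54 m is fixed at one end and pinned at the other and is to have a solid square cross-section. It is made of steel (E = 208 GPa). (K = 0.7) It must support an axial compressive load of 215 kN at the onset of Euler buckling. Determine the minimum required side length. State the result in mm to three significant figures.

a ≈ 44.6 mm

L_e = K·L = 0.7 × 2.54 = 1.778 m
Required I = P_cr·L_e²/(π²E) = 2.150×10^5 × 1.778² / (π² × 2.08×10^11) = 3.311×10^-7 m⁴
I_req = 3.311×10^5 mm⁴
Solid square: I = a⁴/12  ⇒  a = (12I)^(1/4) = (12×3.311×10^5)^(1/4) = 44.6 mm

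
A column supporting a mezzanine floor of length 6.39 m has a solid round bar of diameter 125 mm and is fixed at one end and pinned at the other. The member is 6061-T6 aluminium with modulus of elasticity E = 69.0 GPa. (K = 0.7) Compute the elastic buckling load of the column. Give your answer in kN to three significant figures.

I = πd⁴/64 = π×125⁴/64 = 1.198×10^7 mm⁴
I = 1.198×10^7 mm⁴ = 1.198×10^-5 m⁴
Effective length L_e = K·L = 0.7 × 6.39 = 4.473 m
P_cr = π²EI / L_e² = π² × 69.0×10⁹ × 1.198×10^-5 / 4.473² = 4.079×10^5 N

P_cr ≈ 408 kN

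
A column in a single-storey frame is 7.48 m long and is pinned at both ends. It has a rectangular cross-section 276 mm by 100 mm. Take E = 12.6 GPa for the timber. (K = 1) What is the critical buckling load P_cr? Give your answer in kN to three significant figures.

P_cr ≈ 51.1 kN

Buckling occurs about the weak axis: I_min = h·b³/12 with b = 100 mm (the shorter side).
I_min = 276×100³/12 = 2.300×10^7 mm⁴
I = 2.300×10^7 mm⁴ = 2.300×10^-5 m⁴
Effective length L_e = K·L = 1 × 7.48 = 7.480 m
P_cr = π²EI / L_e² = π² × 12.6×10⁹ × 2.300×10^-5 / 7.480² = 5.112×10^4 N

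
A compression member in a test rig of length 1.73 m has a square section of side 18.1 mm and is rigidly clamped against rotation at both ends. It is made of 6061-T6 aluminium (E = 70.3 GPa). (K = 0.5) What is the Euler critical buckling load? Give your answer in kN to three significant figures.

P_cr ≈ 8.29 kN

I = a⁴/12 = 18.1⁴/12 = 8.944×10^3 mm⁴
I = 8.944×10^3 mm⁴ = 8.944×10^-9 m⁴
Effective length L_e = K·L = 0.5 × 1.73 = 0.8650 m
P_cr = π²EI / L_e² = π² × 70.3×10⁹ × 8.944×10^-9 / 0.8650² = 8.294×10^3 N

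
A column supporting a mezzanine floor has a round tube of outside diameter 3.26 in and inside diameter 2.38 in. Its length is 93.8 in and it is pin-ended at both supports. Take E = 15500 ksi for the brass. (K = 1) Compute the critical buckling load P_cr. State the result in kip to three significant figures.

P_cr ≈ 69.0 kip

d_o = 3.26 in, d_i = 2.38 in
I = π(d_o⁴ − d_i⁴)/64 = π(3.26⁴ − 2.380⁴)/64 = 3.969 in⁴
Effective length L_e = K·L = 1 × 93.8 = 93.80 in
P_cr = π²EI / L_e² = π² × 15500×10³ × 3.969 / 93.80² = 6.901×10^4 lb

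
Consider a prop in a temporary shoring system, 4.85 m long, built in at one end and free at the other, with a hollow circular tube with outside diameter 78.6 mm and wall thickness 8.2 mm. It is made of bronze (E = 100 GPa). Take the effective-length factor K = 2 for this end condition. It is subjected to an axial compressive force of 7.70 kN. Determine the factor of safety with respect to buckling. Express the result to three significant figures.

n ≈ 1.55

Inner diameter d_i = 78.6 − 2×8.2 = 62.20 mm
I = π(d_o⁴ − d_i⁴)/64 = π(78.6⁴ − 62.20⁴)/64 = 1.139×10^6 mm⁴
I = 1.139×10^6 mm⁴ = 1.139×10^-6 m⁴
Effective length L_e = K·L = 2 × 4.85 = 9.700 m
P_cr = π²EI / L_e² = π² × 100×10⁹ × 1.139×10^-6 / 9.700² = 1.195×10^4 N
Factor of safety n = P_cr / P = 11.945 / 7.70 = 1.55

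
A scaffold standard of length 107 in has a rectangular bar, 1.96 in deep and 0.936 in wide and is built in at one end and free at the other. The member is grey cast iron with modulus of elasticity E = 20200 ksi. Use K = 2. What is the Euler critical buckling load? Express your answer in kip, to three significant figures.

Buckling occurs about the weak axis: I_min = h·b³/12 with b = 0.936 in (the shorter side).
I_min = 1.96×0.936³/12 = 0.1339 in⁴
Effective length L_e = K·L = 2 × 107 = 214.0 in
P_cr = π²EI / L_e² = π² × 20200×10³ × 0.1339 / 214.0² = 583.1 lb

P_cr ≈ 0.583 kip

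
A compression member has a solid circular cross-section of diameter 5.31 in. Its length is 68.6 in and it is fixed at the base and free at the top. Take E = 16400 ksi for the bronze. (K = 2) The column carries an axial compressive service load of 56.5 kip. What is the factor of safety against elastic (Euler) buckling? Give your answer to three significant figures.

n ≈ 5.94

I = πd⁴/64 = π×5.31⁴/64 = 39.03 in⁴
Effective length L_e = K·L = 2 × 68.6 = 137.2 in
P_cr = π²EI / L_e² = π² × 16400×10³ × 39.03 / 137.2² = 3.356×10^5 lb
Factor of safety n = P_cr / P = 335.57 / 56.5 = 5.94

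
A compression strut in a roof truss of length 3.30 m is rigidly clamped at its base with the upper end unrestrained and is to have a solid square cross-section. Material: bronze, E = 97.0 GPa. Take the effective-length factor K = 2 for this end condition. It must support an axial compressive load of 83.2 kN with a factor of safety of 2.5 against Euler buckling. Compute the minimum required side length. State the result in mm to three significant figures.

a ≈ 103 mm

Required P_cr = n·P = 2.5 × 83.2 = 208.0 kN
L_e = K·L = 2 × 3.30 = 6.600 m
Required I = P_cr·L_e²/(π²E) = 2.080×10^5 × 6.600² / (π² × 9.70×10^10) = 9.464×10^-6 m⁴
I_req = 9.464×10^6 mm⁴
Solid square: I = a⁴/12  ⇒  a = (12I)^(1/4) = (12×9.464×10^6)^(1/4) = 103 mm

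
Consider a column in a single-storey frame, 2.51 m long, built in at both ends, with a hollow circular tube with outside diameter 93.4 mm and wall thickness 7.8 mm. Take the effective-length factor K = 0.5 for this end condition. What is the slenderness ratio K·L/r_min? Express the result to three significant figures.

Inner diameter d_i = 93.4 − 2×7.8 = 77.80 mm
I = π(d_o⁴ − d_i⁴)/64 = π(93.4⁴ − 77.80⁴)/64 = 1.937×10^6 mm⁴
A = 2.098×10^3 mm²;  r_min = √(I/A) = √(1.937×10^6/2.098×10^3) = 30.39 mm
L_e = K·L = 0.5 × 2.51 m = 1.255 m = 1255.0 mm
λ = L_e / r_min = 1255.0 / 30.39 = 41.3

λ ≈ 41.3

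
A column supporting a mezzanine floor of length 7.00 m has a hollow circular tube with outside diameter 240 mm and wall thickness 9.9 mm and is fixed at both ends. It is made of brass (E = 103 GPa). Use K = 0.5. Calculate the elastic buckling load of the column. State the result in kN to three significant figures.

P_cr ≈ 3940 kN

Inner diameter d_i = 240 − 2×9.9 = 220.2 mm
I = π(d_o⁴ − d_i⁴)/64 = π(240⁴ − 220.2⁴)/64 = 4.745×10^7 mm⁴
I = 4.745×10^7 mm⁴ = 4.745×10^-5 m⁴
Effective length L_e = K·L = 0.5 × 7.00 = 3.500 m
P_cr = π²EI / L_e² = π² × 103×10⁹ × 4.745×10^-5 / 3.500² = 3.938×10^6 N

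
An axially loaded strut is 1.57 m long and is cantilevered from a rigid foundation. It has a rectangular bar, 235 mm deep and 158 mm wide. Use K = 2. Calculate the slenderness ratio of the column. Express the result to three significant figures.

λ ≈ 68.8

For a rectangle r_min = b/√12 = 158/√12 = 45.61 mm
L_e = K·L = 2 × 1.57 m = 3.140 m = 3140.0 mm
λ = L_e / r_min = 3140.0 / 45.61 = 68.8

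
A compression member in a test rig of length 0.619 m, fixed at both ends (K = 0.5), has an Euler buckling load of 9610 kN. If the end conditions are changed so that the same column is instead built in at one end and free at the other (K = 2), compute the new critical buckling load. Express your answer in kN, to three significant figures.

P_cr ∝ 1/K², so P_cr,new = P_cr,old × (K_old/K_new)² = 9610 × (0.5/2)²
= 9610 × 0.06250 = 601 kN

P_cr ≈ 601 kN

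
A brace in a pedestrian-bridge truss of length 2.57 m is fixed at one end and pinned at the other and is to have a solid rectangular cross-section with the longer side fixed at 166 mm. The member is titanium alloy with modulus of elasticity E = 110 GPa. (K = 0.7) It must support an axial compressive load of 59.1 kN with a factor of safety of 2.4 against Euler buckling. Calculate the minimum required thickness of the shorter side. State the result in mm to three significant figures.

b ≈ 31.3 mm

Required P_cr = n·P = 2.4 × 59.1 = 141.8 kN
L_e = K·L = 0.7 × 2.57 = 1.799 m
Required I = P_cr·L_e²/(π²E) = 1.418×10^5 × 1.799² / (π² × 1.10×10^11) = 4.228×10^-7 m⁴
I_req = 4.228×10^5 mm⁴
Rectangle, weak axis: I_min = h·b³/12 with h = 166 mm fixed  ⇒  b = (12I/h)^(1/3) = 31.3 mm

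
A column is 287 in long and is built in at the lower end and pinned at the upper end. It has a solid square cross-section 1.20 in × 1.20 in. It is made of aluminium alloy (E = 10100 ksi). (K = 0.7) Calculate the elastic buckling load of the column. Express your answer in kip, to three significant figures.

I = a⁴/12 = 1.20⁴/12 = 0.1728 in⁴
Effective length L_e = K·L = 0.7 × 287 = 200.9 in
P_cr = π²EI / L_e² = π² × 10100×10³ × 0.1728 / 200.9² = 426.8 lb

P_cr ≈ 0.427 kip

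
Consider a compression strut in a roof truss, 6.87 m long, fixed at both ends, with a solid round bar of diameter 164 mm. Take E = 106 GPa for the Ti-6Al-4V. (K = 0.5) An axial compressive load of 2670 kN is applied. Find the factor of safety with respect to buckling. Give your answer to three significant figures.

I = πd⁴/64 = π×164⁴/64 = 3.551×10^7 mm⁴
I = 3.551×10^7 mm⁴ = 3.551×10^-5 m⁴
Effective length L_e = K·L = 0.5 × 6.87 = 3.435 m
P_cr = π²EI / L_e² = π² × 106×10⁹ × 3.551×10^-5 / 3.435² = 3.148×10^6 N
Factor of safety n = P_cr / P = 3148.5 / 2670 = 1.18

n ≈ 1.18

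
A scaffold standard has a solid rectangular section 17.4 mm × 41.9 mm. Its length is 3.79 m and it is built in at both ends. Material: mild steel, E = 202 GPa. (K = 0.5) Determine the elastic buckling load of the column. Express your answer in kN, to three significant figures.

Buckling occurs about the weak axis: I_min = h·b³/12 with b = 17.4 mm (the shorter side).
I_min = 41.9×17.4³/12 = 1.839×10^4 mm⁴
I = 1.839×10^4 mm⁴ = 1.839×10^-8 m⁴
Effective length L_e = K·L = 0.5 × 3.79 = 1.895 m
P_cr = π²EI / L_e² = π² × 202×10⁹ × 1.839×10^-8 / 1.895² = 1.021×10^4 N

P_cr ≈ 10.2 kN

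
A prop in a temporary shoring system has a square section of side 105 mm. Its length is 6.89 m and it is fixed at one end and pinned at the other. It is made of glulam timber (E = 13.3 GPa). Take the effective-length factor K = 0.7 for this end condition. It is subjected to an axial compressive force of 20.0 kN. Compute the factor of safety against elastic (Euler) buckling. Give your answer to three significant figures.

n ≈ 2.86

I = a⁴/12 = 105⁴/12 = 1.013×10^7 mm⁴
I = 1.013×10^7 mm⁴ = 1.013×10^-5 m⁴
Effective length L_e = K·L = 0.7 × 6.89 = 4.823 m
P_cr = π²EI / L_e² = π² × 13.3×10⁹ × 1.013×10^-5 / 4.823² = 5.716×10^4 N
Factor of safety n = P_cr / P = 57.160 / 20.0 = 2.86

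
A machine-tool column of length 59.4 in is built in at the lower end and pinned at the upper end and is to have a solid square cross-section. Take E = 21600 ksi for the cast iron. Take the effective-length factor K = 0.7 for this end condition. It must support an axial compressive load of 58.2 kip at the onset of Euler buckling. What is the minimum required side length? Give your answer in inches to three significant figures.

L_e = K·L = 0.7 × 59.4 = 41.58 in
Required I = P_cr·L_e²/(π²E) = 5.820×10^4 × 41.58² / (π² × 2.16×10^7) = 0.4720 in⁴
Solid square: I = a⁴/12  ⇒  a = (12I)^(1/4) = (12×0.4720)^(1/4) = 1.54 in

a ≈ 1.54 in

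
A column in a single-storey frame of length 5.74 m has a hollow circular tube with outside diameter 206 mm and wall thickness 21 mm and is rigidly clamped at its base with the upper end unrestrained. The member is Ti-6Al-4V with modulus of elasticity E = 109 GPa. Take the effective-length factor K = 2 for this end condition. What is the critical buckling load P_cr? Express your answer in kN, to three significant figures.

P_cr ≈ 432 kN

Inner diameter d_i = 206 − 2×21 = 164.0 mm
I = π(d_o⁴ − d_i⁴)/64 = π(206⁴ − 164.0⁴)/64 = 5.289×10^7 mm⁴
I = 5.289×10^7 mm⁴ = 5.289×10^-5 m⁴
Effective length L_e = K·L = 2 × 5.74 = 11.48 m
P_cr = π²EI / L_e² = π² × 109×10⁹ × 5.289×10^-5 / 11.48² = 4.317×10^5 N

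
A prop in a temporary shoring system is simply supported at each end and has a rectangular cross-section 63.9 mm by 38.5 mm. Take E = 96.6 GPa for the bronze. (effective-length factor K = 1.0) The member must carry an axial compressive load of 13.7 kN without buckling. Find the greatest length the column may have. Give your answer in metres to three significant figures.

L_max ≈ 4.60 m

Buckling occurs about the weak axis: I_min = h·b³/12 with b = 38.5 mm (the shorter side).
I_min = 63.9×38.5³/12 = 3.039×10^5 mm⁴
I = 3.039×10^-7 m⁴
At the buckling limit P_cr = P = 1.370×10^4 N
From P_cr = π²EI/(K·L)²:  L = (1/K)·√(π²EI/P_cr) = (1/1)·√(π²×9.66×10^10×3.039×10^-7/1.370×10^4)
L = 4.60 m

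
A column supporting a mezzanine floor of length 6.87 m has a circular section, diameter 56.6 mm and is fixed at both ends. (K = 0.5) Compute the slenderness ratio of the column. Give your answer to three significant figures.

For a solid circle r = d/4 = 56.6/4 = 14.15 mm
L_e = K·L = 0.5 × 6.87 m = 3.435 m = 3435.0 mm
λ = L_e / r_min = 3435.0 / 14.15 = 243

λ ≈ 243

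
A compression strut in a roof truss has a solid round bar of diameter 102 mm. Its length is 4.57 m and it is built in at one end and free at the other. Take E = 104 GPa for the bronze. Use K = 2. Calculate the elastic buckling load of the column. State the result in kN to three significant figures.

P_cr ≈ 65.3 kN

I = πd⁴/64 = π×102⁴/64 = 5.313×10^6 mm⁴
I = 5.313×10^6 mm⁴ = 5.313×10^-6 m⁴
Effective length L_e = K·L = 2 × 4.57 = 9.140 m
P_cr = π²EI / L_e² = π² × 104×10⁹ × 5.313×10^-6 / 9.140² = 6.528×10^4 N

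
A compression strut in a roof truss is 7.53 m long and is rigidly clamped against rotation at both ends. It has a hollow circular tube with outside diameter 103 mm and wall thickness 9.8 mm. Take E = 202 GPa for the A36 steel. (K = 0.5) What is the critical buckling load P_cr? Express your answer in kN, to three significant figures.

P_cr ≈ 443 kN

Inner diameter d_i = 103 − 2×9.8 = 83.40 mm
I = π(d_o⁴ − d_i⁴)/64 = π(103⁴ − 83.40⁴)/64 = 3.150×10^6 mm⁴
I = 3.150×10^6 mm⁴ = 3.150×10^-6 m⁴
Effective length L_e = K·L = 0.5 × 7.53 = 3.765 m
P_cr = π²EI / L_e² = π² × 202×10⁹ × 3.150×10^-6 / 3.765² = 4.430×10^5 N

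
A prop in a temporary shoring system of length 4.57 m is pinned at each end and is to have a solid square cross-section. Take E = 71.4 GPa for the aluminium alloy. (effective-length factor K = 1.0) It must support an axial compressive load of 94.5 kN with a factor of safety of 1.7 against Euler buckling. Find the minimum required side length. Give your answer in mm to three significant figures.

Required P_cr = n·P = 1.7 × 94.5 = 160.6 kN
L_e = K·L = 1 × 4.57 = 4.570 m
Required I = P_cr·L_e²/(π²E) = 1.607×10^5 × 4.570² / (π² × 7.14×10^10) = 4.761×10^-6 m⁴
I_req = 4.761×10^6 mm⁴
Solid square: I = a⁴/12  ⇒  a = (12I)^(1/4) = (12×4.761×10^6)^(1/4) = 86.9 mm

a ≈ 86.9 mm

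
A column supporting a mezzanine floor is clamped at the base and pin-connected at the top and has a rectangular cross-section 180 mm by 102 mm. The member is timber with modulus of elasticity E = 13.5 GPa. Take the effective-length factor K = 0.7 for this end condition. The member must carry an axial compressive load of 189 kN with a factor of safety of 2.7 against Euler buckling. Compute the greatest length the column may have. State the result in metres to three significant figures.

L_max ≈ 2.91 m

Buckling occurs about the weak axis: I_min = h·b³/12 with b = 102 mm (the shorter side).
I_min = 180×102³/12 = 1.592×10^7 mm⁴
I = 1.592×10^-5 m⁴
Required critical load P_cr = n·P = 2.7 × 189 = 510.3 kN = 5.103×10^5 N
From P_cr = π²EI/(K·L)²:  L = (1/K)·√(π²EI/P_cr) = (1/0.7)·√(π²×1.35×10^10×1.592×10^-5/5.103×10^5)
L = 2.91 m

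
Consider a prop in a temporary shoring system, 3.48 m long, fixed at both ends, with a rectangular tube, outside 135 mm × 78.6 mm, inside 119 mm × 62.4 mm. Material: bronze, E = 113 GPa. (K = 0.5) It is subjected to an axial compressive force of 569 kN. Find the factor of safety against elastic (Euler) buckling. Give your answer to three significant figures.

Weak-axis I_min = (h_o·b_o³ − h_i·b_i³)/12 with b_o = 78.6, b_i = 62.40 mm (shorter outer/inner sides).
I_min = (135×78.6³ − 119.0×62.40³)/12 = 3.053×10^6 mm⁴
I = 3.053×10^6 mm⁴ = 3.053×10^-6 m⁴
Effective length L_e = K·L = 0.5 × 3.48 = 1.740 m
P_cr = π²EI / L_e² = π² × 113×10⁹ × 3.053×10^-6 / 1.740² = 1.125×10^6 N
Factor of safety n = P_cr / P = 1124.8 / 569 = 1.98

n ≈ 1.98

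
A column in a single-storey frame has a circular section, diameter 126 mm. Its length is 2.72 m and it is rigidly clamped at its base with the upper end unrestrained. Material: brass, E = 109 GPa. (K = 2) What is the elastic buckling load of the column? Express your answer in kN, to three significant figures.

P_cr ≈ 450 kN

I = πd⁴/64 = π×126⁴/64 = 1.237×10^7 mm⁴
I = 1.237×10^7 mm⁴ = 1.237×10^-5 m⁴
Effective length L_e = K·L = 2 × 2.72 = 5.440 m
P_cr = π²EI / L_e² = π² × 109×10⁹ × 1.237×10^-5 / 5.440² = 4.498×10^5 N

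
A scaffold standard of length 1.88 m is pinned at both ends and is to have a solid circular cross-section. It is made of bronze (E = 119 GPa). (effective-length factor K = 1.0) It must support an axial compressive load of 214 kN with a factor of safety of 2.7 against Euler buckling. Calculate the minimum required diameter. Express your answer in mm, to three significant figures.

Required P_cr = n·P = 2.7 × 214 = 577.8 kN
L_e = K·L = 1 × 1.88 = 1.880 m
Required I = P_cr·L_e²/(π²E) = 5.778×10^5 × 1.880² / (π² × 1.19×10^11) = 1.739×10^-6 m⁴
I_req = 1.739×10^6 mm⁴
Solid circle: I = πd⁴/64  ⇒  d = (64I/π)^(1/4) = (64×1.739×10^6/π)^(1/4) = 77.1 mm

d ≈ 77.1 mm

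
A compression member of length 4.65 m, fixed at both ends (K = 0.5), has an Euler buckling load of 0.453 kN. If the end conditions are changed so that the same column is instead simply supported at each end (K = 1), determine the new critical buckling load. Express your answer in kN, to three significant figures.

P_cr ∝ 1/K², so P_cr,new = P_cr,old × (K_old/K_new)² = 0.453 × (0.5/1)²
= 0.453 × 0.2500 = 0.113 kN

P_cr ≈ 0.113 kN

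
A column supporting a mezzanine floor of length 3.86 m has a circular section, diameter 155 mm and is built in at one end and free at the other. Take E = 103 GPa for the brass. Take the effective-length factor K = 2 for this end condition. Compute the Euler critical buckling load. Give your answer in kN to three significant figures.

I = πd⁴/64 = π×155⁴/64 = 2.833×10^7 mm⁴
I = 2.833×10^7 mm⁴ = 2.833×10^-5 m⁴
Effective length L_e = K·L = 2 × 3.86 = 7.720 m
P_cr = π²EI / L_e² = π² × 103×10⁹ × 2.833×10^-5 / 7.720² = 4.833×10^5 N

P_cr ≈ 483 kN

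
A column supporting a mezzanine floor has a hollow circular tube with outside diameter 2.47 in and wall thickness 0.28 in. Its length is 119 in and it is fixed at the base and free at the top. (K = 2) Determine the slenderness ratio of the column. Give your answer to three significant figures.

Inner diameter d_i = 2.47 − 2×0.28 = 1.910 in
I = π(d_o⁴ − d_i⁴)/64 = π(2.47⁴ − 1.910⁴)/64 = 1.174 in⁴
A = 1.926 in²;  r_min = √(I/A) = √(1.174/1.926) = 0.7806 in
L_e = K·L = 2 × 119 = 238.0 in
λ = L_e / r_min = 238.00 / 0.7806 = 305

λ ≈ 305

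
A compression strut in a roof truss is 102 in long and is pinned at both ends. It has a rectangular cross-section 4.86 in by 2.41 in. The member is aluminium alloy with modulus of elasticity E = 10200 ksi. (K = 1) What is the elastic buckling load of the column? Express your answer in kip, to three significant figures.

P_cr ≈ 54.9 kip

Buckling occurs about the weak axis: I_min = h·b³/12 with b = 2.41 in (the shorter side).
I_min = 4.86×2.41³/12 = 5.669 in⁴
Effective length L_e = K·L = 1 × 102 = 102.0 in
P_cr = π²EI / L_e² = π² × 10200×10³ × 5.669 / 102.0² = 5.485×10^4 lb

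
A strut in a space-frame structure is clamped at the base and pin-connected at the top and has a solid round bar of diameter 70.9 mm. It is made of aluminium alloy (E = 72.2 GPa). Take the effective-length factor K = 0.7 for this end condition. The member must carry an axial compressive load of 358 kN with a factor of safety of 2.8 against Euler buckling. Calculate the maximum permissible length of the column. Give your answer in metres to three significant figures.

I = πd⁴/64 = π×70.9⁴/64 = 1.240×10^6 mm⁴
I = 1.240×10^-6 m⁴
Required critical load P_cr = n·P = 2.8 × 358 = 1002 kN = 1.002×10^6 N
From P_cr = π²EI/(K·L)²:  L = (1/K)·√(π²EI/P_cr) = (1/0.7)·√(π²×7.22×10^10×1.240×10^-6/1.002×10^6)
L = 1.34 m

L_max ≈ 1.34 m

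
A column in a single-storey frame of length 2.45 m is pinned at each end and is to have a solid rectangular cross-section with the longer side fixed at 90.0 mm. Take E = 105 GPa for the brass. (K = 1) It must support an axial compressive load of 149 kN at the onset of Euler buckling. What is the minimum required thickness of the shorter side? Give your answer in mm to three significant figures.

L_e = K·L = 1 × 2.45 = 2.450 m
Required I = P_cr·L_e²/(π²E) = 1.490×10^5 × 2.450² / (π² × 1.05×10^11) = 8.630×10^-7 m⁴
I_req = 8.630×10^5 mm⁴
Rectangle, weak axis: I_min = h·b³/12 with h = 90.0 mm fixed  ⇒  b = (12I/h)^(1/3) = 48.6 mm

b ≈ 48.6 mm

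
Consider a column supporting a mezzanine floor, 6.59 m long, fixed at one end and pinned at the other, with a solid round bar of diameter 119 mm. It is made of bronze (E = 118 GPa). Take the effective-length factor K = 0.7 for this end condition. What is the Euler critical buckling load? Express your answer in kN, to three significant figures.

P_cr ≈ 539 kN

I = πd⁴/64 = π×119⁴/64 = 9.844×10^6 mm⁴
I = 9.844×10^6 mm⁴ = 9.844×10^-6 m⁴
Effective length L_e = K·L = 0.7 × 6.59 = 4.613 m
P_cr = π²EI / L_e² = π² × 118×10⁹ × 9.844×10^-6 / 4.613² = 5.387×10^5 N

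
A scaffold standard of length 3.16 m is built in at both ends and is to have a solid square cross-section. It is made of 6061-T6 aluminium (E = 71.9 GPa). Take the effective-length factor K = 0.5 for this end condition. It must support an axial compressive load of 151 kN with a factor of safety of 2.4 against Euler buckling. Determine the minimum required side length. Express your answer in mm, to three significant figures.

a ≈ 62.5 mm

Required P_cr = n·P = 2.4 × 151 = 362.4 kN
L_e = K·L = 0.5 × 3.16 = 1.580 m
Required I = P_cr·L_e²/(π²E) = 3.624×10^5 × 1.580² / (π² × 7.19×10^10) = 1.275×10^-6 m⁴
I_req = 1.275×10^6 mm⁴
Solid square: I = a⁴/12  ⇒  a = (12I)^(1/4) = (12×1.275×10^6)^(1/4) = 62.5 mm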